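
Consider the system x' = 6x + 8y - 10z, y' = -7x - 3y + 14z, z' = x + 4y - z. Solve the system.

x(t) = -2c_1e^(-3t) - c_2e^(4t) + 2c_3e^(t), y(t) = c_1e^(-3t) - c_2e^(4t), z(t) = -c_1e^(-3t) - c_2e^(4t) + c_3e^(t)

Coefficient matrix A = [[6, 8, -10], [-7, -3, 14], [1, 4, -1]].
det(A - λI) = 0 gives eigenvalues λ = -3, 4, 1.
For λ=-3: eigenvector (-2,1,-1).
For λ=4: eigenvector (-1,-1,-1).
For λ=1: eigenvector (2,0,1).
General solution: c_1e^(-3t)(-2,1,-1) + c_2e^(4t)(-1,-1,-1) + c_3e^(t)(2,0,1).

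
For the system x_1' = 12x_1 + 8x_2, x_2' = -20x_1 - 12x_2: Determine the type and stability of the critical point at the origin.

center

A = [[12,8],[-20,-12]]; det(A-λI) = λ^2 + 16.
λ = 0 ± 4i: zero real part.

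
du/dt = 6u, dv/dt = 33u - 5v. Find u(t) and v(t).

Coefficient matrix A = [[6, 0], [33, -5]].
Characteristic polynomial det(A - λI) = λ^2 - λ - 30 = 0.
Eigenvalues λ = 6, -5.
For λ=6: (A-λI) row 2 is [33, -11], so an eigenvector is (1, 3).
For λ=-5: (A-λI) row 1 is [11, 0], so an eigenvector is (0, 1).
General solution: K_1e^(6t)(1,3) + K_2e^(-5t)(0,1).

u(t) = K_1e^(6t), v(t) = 3K_1e^(6t) + K_2e^(-5t)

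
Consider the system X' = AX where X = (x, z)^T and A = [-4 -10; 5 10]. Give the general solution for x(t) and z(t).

x(t) = -K_1e^(3t)sin(t) + 3K_1e^(3t)cos(t) + 3K_2e^(3t)sin(t) + K_2e^(3t)cos(t), z(t) = K_1e^(3t)sin(t) - 2K_1e^(3t)cos(t) - 2K_2e^(3t)sin(t) - K_2e^(3t)cos(t)

Coefficient matrix A = [[-4, -10], [5, 10]].
Characteristic polynomial det(A - λI) = λ^2 - 6λ + 10 = 0.
Eigenvalues λ = 3 ± i (complex conjugate pair).
For λ=3+i: an eigenvector is (3,-2) - i(-1,1) = (3 + i, -2 - i).
A real fundamental pair from Re and Im of e^((3+i)t)v: X_1 = e^(3t)(cos(t)·(3,-2) + sin(t)·(-1,1)), X_2 = e^(3t)(sin(t)·(3,-2) - cos(t)·(-1,1)).
General solution: K_1X_1 + K_2X_2.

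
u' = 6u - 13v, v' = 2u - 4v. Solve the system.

u(t) = -3c_1e^(t)sin(t) + 2c_1e^(t)cos(t) + 2c_2e^(t)sin(t) + 3c_2e^(t)cos(t), v(t) = -c_1e^(t)sin(t) + c_1e^(t)cos(t) + c_2e^(t)sin(t) + c_2e^(t)cos(t)

Coefficient matrix A = [[6, -13], [2, -4]].
Characteristic polynomial det(A - λI) = λ^2 - 2λ + 2 = 0.
Eigenvalues λ = 1 ± i (complex conjugate pair).
For λ=1+i: an eigenvector is (2,1) - i(-3,-1) = (2 + 3i, 1 + i).
A real fundamental pair from Re and Im of e^((1+i)t)v: X_1 = e^(t)(cos(t)·(2,1) + sin(t)·(-3,-1)), X_2 = e^(t)(sin(t)·(2,1) - cos(t)·(-3,-1)).
General solution: c_1X_1 + c_2X_2.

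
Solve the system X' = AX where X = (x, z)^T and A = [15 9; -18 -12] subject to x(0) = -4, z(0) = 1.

x(t) = -7e^(6t) + 3e^(-3t), z(t) = 7e^(6t) - 6e^(-3t)

Coefficient matrix A = [[15, 9], [-18, -12]].
Characteristic polynomial det(A - λI) = λ^2 - 3λ - 18 = 0.
Eigenvalues λ = 6, -3.
For λ=6: (A-λI) row 1 is [9, 9], so an eigenvector is (-1, 1).
For λ=-3: (A-λI) row 1 is [18, 9], so an eigenvector is (-1, 2).
General solution: c_1e^(6t)(-1,1) + c_2e^(-3t)(-1,2).
Applying x(0)=-4, z(0)=1 gives c_1=7, c_2=-3.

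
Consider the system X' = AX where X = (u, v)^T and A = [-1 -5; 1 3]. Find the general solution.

Coefficient matrix A = [[-1, -5], [1, 3]].
Characteristic polynomial det(A - λI) = λ^2 - 2λ + 2 = 0.
Eigenvalues λ = 1 ± i (complex conjugate pair).
For λ=1+i: an eigenvector is (2,-1) - i(1,0) = (2 - i, -1).
A real fundamental pair from Re and Im of e^((1+i)t)v: X_1 = e^(t)(cos(t)·(2,-1) + sin(t)·(1,0)), X_2 = e^(t)(sin(t)·(2,-1) - cos(t)·(1,0)).
General solution: c_1X_1 + c_2X_2.

u(t) = c_1e^(t)sin(t) + 2c_1e^(t)cos(t) + 2c_2e^(t)sin(t) - c_2e^(t)cos(t), v(t) = -c_1e^(t)cos(t) - c_2e^(t)sin(t)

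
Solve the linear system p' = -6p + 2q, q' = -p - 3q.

Coefficient matrix A = [[-6, 2], [-1, -3]].
Characteristic polynomial det(A - λI) = λ^2 + 9λ + 20 = 0.
Eigenvalues λ = -4, -5.
For λ=-4: (A-λI) row 1 is [-2, 2], so an eigenvector is (-1, -1).
For λ=-5: (A-λI) row 1 is [-1, 2], so an eigenvector is (2, 1).
General solution: c_1e^(-4t)(-1,-1) + c_2e^(-5t)(2,1).

p(t) = -c_1e^(-4t) + 2c_2e^(-5t), q(t) = -c_1e^(-4t) + c_2e^(-5t)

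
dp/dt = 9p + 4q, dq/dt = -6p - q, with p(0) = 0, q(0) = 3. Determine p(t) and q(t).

Coefficient matrix A = [[9, 4], [-6, -1]].
Characteristic polynomial det(A - λI) = λ^2 - 8λ + 15 = 0.
Eigenvalues λ = 3, 5.
For λ=3: (A-λI) row 1 is [6, 4], so an eigenvector is (-2, 3).
For λ=5: (A-λI) row 1 is [4, 4], so an eigenvector is (-1, 1).
General solution: K_1e^(3t)(-2,3) + K_2e^(5t)(-1,1).
Applying p(0)=0, q(0)=3 gives K_1=3, K_2=-6.

p(t) = 6e^(5t) - 6e^(3t), q(t) = -6e^(5t) + 9e^(3t)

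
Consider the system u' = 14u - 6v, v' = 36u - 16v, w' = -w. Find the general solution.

u(t) = -K_1e^(2t) - K_2e^(-4t), v(t) = -2K_1e^(2t) - 3K_2e^(-4t), w(t) = K_3e^(-t)

Coefficient matrix A = [[14, -6, 0], [36, -16, 0], [0, 0, -1]].
det(A - λI) = 0 gives eigenvalues λ = 2, -4, -1.
For λ=2: eigenvector (-1,-2,0).
For λ=-4: eigenvector (-1,-3,0).
For λ=-1: eigenvector (0,0,1).
General solution: K_1e^(2t)(-1,-2,0) + K_2e^(-4t)(-1,-3,0) + K_3e^(-t)(0,0,1).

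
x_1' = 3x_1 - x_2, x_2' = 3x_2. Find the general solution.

x_1(t) = -K_1e^(3t) - K_2te^(3t) - K_2e^(3t), x_2(t) = K_2e^(3t)

Coefficient matrix A = [[3, -1], [0, 3]].
Characteristic polynomial det(A - λI) = λ^2 - 6λ + 9 = 0.
Single eigenvalue λ = 3 with algebraic multiplicity 2.
Eigenvector v = (-1,0); generalized eigenvector w with (A-λI)w=v is (-1,1).
General solution: e^(3t)[K_1·v + K_2·(t·v + w)].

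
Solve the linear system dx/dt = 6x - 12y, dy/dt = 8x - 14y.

Coefficient matrix A = [[6, -12], [8, -14]].
Characteristic polynomial det(A - λI) = λ^2 + 8λ + 12 = 0.
Eigenvalues λ = -6, -2.
For λ=-6: (A-λI) row 1 is [12, -12], so an eigenvector is (-1, -1).
For λ=-2: (A-λI) row 1 is [8, -12], so an eigenvector is (-3, -2).
General solution: C_1e^(-6t)(-1,-1) + C_2e^(-2t)(-3,-2).

x(t) = -C_1e^(-6t) - 3C_2e^(-2t), y(t) = -C_1e^(-6t) - 2C_2e^(-2t)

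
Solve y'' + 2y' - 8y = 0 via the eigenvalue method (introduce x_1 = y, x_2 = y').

y(t) = c_1e^(2t) + c_2e^(-4t)

Let x_1 = y, x_2 = y'. Then x_1' = x_2 and x_2' = 8x_1 - 2x_2.
A = [[0,1],[8,-2]]; det(A-λI) = λ^2 + 2λ - 8.
Eigenvalues λ = 2, -4 with eigenvectors (1,2), (1,-4).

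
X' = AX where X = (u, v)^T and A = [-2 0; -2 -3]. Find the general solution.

u(t) = K_1e^(-2t), v(t) = -2K_1e^(-2t) + K_2e^(-3t)

Coefficient matrix A = [[-2, 0], [-2, -3]].
Characteristic polynomial det(A - λI) = λ^2 + 5λ + 6 = 0.
Eigenvalues λ = -2, -3.
For λ=-2: (A-λI) row 2 is [-2, -1], so an eigenvector is (1, -2).
For λ=-3: (A-λI) row 1 is [1, 0], so an eigenvector is (0, 1).
General solution: K_1e^(-2t)(1,-2) + K_2e^(-3t)(0,1).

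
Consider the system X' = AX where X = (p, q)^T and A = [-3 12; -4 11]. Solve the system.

Coefficient matrix A = [[-3, 12], [-4, 11]].
Characteristic polynomial det(A - λI) = λ^2 - 8λ + 15 = 0.
Eigenvalues λ = 3, 5.
For λ=3: (A-λI) row 1 is [-6, 12], so an eigenvector is (2, 1).
For λ=5: (A-λI) row 1 is [-8, 12], so an eigenvector is (-3, -2).
General solution: C_1e^(3t)(2,1) + C_2e^(5t)(-3,-2).

p(t) = 2C_1e^(3t) - 3C_2e^(5t), q(t) = C_1e^(3t) - 2C_2e^(5t)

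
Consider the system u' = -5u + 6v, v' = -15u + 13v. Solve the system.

u(t) = -c_1e^(4t)sin(3t) + c_1e^(4t)cos(3t) + c_2e^(4t)sin(3t) + c_2e^(4t)cos(3t), v(t) = -2c_1e^(4t)sin(3t) + c_1e^(4t)cos(3t) + c_2e^(4t)sin(3t) + 2c_2e^(4t)cos(3t)

Coefficient matrix A = [[-5, 6], [-15, 13]].
Characteristic polynomial det(A - λI) = λ^2 - 8λ + 25 = 0.
Eigenvalues λ = 4 ± 3i (complex conjugate pair).
For λ=4+3i: an eigenvector is (1,1) - i(-1,-2) = (1 + i, 1 + 2i).
A real fundamental pair from Re and Im of e^((4+3i)t)v: X_1 = e^(4t)(cos(3t)·(1,1) + sin(3t)·(-1,-2)), X_2 = e^(4t)(sin(3t)·(1,1) - cos(3t)·(-1,-2)).
General solution: c_1X_1 + c_2X_2.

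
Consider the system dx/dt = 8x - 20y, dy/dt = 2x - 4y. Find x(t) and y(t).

x(t) = 3C_1e^(2t)sin(2t) + C_1e^(2t)cos(2t) + C_2e^(2t)sin(2t) - 3C_2e^(2t)cos(2t), y(t) = C_1e^(2t)sin(2t) - C_2e^(2t)cos(2t)

Coefficient matrix A = [[8, -20], [2, -4]].
Characteristic polynomial det(A - λI) = λ^2 - 4λ + 8 = 0.
Eigenvalues λ = 2 ± 2i (complex conjugate pair).
For λ=2+2i: an eigenvector is (1,0) - i(3,1) = (1 - 3i, 0 - i).
A real fundamental pair from Re and Im of e^((2+2i)t)v: X_1 = e^(2t)(cos(2t)·(1,0) + sin(2t)·(3,1)), X_2 = e^(2t)(sin(2t)·(1,0) - cos(2t)·(3,1)).
General solution: C_1X_1 + C_2X_2.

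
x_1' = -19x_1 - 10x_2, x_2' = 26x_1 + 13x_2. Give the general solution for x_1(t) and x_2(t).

Coefficient matrix A = [[-19, -10], [26, 13]].
Characteristic polynomial det(A - λI) = λ^2 + 6λ + 13 = 0.
Eigenvalues λ = -3 ± 2i (complex conjugate pair).
For λ=-3+2i: an eigenvector is (2,-3) - i(-1,2) = (2 + i, -3 - 2i).
A real fundamental pair from Re and Im of e^((-3+2i)t)v: X_1 = e^(-3t)(cos(2t)·(2,-3) + sin(2t)·(-1,2)), X_2 = e^(-3t)(sin(2t)·(2,-3) - cos(2t)·(-1,2)).
General solution: C_1X_1 + C_2X_2.

x_1(t) = -C_1e^(-3t)sin(2t) + 2C_1e^(-3t)cos(2t) + 2C_2e^(-3t)sin(2t) + C_2e^(-3t)cos(2t), x_2(t) = 2C_1e^(-3t)sin(2t) - 3C_1e^(-3t)cos(2t) - 3C_2e^(-3t)sin(2t) - 2C_2e^(-3t)cos(2t)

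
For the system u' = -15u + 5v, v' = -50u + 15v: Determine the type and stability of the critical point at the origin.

A = [[-15,5],[-50,15]]; det(A-λI) = λ^2 + 25.
λ = 0 ± 5i: zero real part.

center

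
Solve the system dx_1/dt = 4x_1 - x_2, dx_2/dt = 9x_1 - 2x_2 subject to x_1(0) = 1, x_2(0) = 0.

x_1(t) = 3te^(t) + e^(t), x_2(t) = 9te^(t)

Coefficient matrix A = [[4, -1], [9, -2]].
Characteristic polynomial det(A - λI) = λ^2 - 2λ + 1 = 0.
Single eigenvalue λ = 1 with algebraic multiplicity 2.
Eigenvector v = (1,3); generalized eigenvector w with (A-λI)w=v is (0,-1).
General solution: e^(t)[c_1·v + c_2·(t·v + w)].
Applying x_1(0)=1, x_2(0)=0 gives c_1=1, c_2=3.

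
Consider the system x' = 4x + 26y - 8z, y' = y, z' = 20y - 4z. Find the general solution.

x(t) = C_1e^(4t) + C_2e^(-4t) + 2C_3e^(t), y(t) = C_3e^(t), z(t) = C_2e^(-4t) + 4C_3e^(t)

Coefficient matrix A = [[4, 26, -8], [0, 1, 0], [0, 20, -4]].
det(A - λI) = 0 gives eigenvalues λ = 4, -4, 1.
For λ=4: eigenvector (1,0,0).
For λ=-4: eigenvector (1,0,1).
For λ=1: eigenvector (2,1,4).
General solution: C_1e^(4t)(1,0,0) + C_2e^(-4t)(1,0,1) + C_3e^(t)(2,1,4).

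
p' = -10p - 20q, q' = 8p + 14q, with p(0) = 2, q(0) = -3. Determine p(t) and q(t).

Coefficient matrix A = [[-10, -20], [8, 14]].
Characteristic polynomial det(A - λI) = λ^2 - 4λ + 20 = 0.
Eigenvalues λ = 2 ± 4i (complex conjugate pair).
For λ=2+4i: an eigenvector is (-1,1) - i(-2,1) = (-1 + 2i, 1 - i).
A real fundamental pair from Re and Im of e^((2+4i)t)v: X_1 = e^(2t)(cos(4t)·(-1,1) + sin(4t)·(-2,1)), X_2 = e^(2t)(sin(4t)·(-1,1) - cos(4t)·(-2,1)).
General solution: c_1X_1 + c_2X_2.
Applying p(0)=2, q(0)=-3 gives c_1=-4, c_2=-1.

p(t) = 9e^(2t)sin(4t) + 2e^(2t)cos(4t), q(t) = -5e^(2t)sin(4t) - 3e^(2t)cos(4t)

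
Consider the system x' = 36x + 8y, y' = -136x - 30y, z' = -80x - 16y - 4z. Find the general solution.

Coefficient matrix A = [[36, 8, 0], [-136, -30, 0], [-80, -16, -4]].
det(A - λI) = 0 gives eigenvalues λ = 4, 2, -4.
For λ=4: eigenvector (1,-4,-2).
For λ=2: eigenvector (-4,17,8).
For λ=-4: eigenvector (0,0,1).
General solution: c_1e^(4t)(1,-4,-2) + c_2e^(2t)(-4,17,8) + c_3e^(-4t)(0,0,1).

x(t) = c_1e^(4t) - 4c_2e^(2t), y(t) = -4c_1e^(4t) + 17c_2e^(2t), z(t) = -2c_1e^(4t) + 8c_2e^(2t) + c_3e^(-4t)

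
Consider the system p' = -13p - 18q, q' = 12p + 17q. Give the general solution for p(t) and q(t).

p(t) = -3K_1e^(-t) + K_2e^(5t), q(t) = 2K_1e^(-t) - K_2e^(5t)

Coefficient matrix A = [[-13, -18], [12, 17]].
Characteristic polynomial det(A - λI) = λ^2 - 4λ - 5 = 0.
Eigenvalues λ = -1, 5.
For λ=-1: (A-λI) row 1 is [-12, -18], so an eigenvector is (-3, 2).
For λ=5: (A-λI) row 1 is [-18, -18], so an eigenvector is (1, -1).
General solution: K_1e^(-t)(-3,2) + K_2e^(5t)(1,-1).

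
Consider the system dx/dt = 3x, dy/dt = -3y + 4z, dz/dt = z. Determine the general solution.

x(t) = c_1e^(3t), y(t) = c_2e^(-3t) + c_3e^(t), z(t) = c_3e^(t)

Coefficient matrix A = [[3, 0, 0], [0, -3, 4], [0, 0, 1]].
det(A - λI) = 0 gives eigenvalues λ = 3, -3, 1.
For λ=3: eigenvector (1,0,0).
For λ=-3: eigenvector (0,1,0).
For λ=1: eigenvector (0,1,1).
General solution: c_1e^(3t)(1,0,0) + c_2e^(-3t)(0,1,0) + c_3e^(t)(0,1,1).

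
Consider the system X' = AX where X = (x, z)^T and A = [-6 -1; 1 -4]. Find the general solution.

x(t) = -K_1e^(-5t) - K_2te^(-5t) + 3K_2e^(-5t), z(t) = K_1e^(-5t) + K_2te^(-5t) - 2K_2e^(-5t)

Coefficient matrix A = [[-6, -1], [1, -4]].
Characteristic polynomial det(A - λI) = λ^2 + 10λ + 25 = 0.
Single eigenvalue λ = -5 with algebraic multiplicity 2.
Eigenvector v = (-1,1); generalized eigenvector w with (A-λI)w=v is (3,-2).
General solution: e^(-5t)[K_1·v + K_2·(t·v + w)].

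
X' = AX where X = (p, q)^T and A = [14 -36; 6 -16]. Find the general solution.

Coefficient matrix A = [[14, -36], [6, -16]].
Characteristic polynomial det(A - λI) = λ^2 + 2λ - 8 = 0.
Eigenvalues λ = 2, -4.
For λ=2: (A-λI) row 1 is [12, -36], so an eigenvector is (3, 1).
For λ=-4: (A-λI) row 1 is [18, -36], so an eigenvector is (2, 1).
General solution: K_1e^(2t)(3,1) + K_2e^(-4t)(2,1).

p(t) = 3K_1e^(2t) + 2K_2e^(-4t), q(t) = K_1e^(2t) + K_2e^(-4t)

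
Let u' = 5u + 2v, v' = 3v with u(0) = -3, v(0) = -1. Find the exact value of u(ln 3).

-945

A = [[5,2],[0,3]]; eigenvalues λ = 5, 3.
Eigenvectors: (1,0) for λ=5, (-1,1) for λ=3.
From the initial condition, c_1 = -4, c_2 = -1.
u(ln 3) = (-4)(3^5)(1) + (-1)(3^3)(-1) = -945.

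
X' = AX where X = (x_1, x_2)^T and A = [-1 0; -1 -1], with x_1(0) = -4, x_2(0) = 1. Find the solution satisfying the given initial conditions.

Coefficient matrix A = [[-1, 0], [-1, -1]].
Characteristic polynomial det(A - λI) = λ^2 + 2λ + 1 = 0.
Single eigenvalue λ = -1 with algebraic multiplicity 2.
Eigenvector v = (0,-1); generalized eigenvector w with (A-λI)w=v is (1,2).
General solution: e^(-t)[K_1·v + K_2·(t·v + w)].
Applying x_1(0)=-4, x_2(0)=1 gives K_1=-9, K_2=-4.

x_1(t) = -4e^(-t), x_2(t) = 4te^(-t) + e^(-t)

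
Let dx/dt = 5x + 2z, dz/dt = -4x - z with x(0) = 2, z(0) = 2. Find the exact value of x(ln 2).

A = [[5,2],[-4,-1]]; eigenvalues λ = 1, 3.
Eigenvectors: (-1,2) for λ=1, (-1,1) for λ=3.
From the initial condition, c_1 = 4, c_2 = -6.
x(ln 2) = (4)(2^1)(-1) + (-6)(2^3)(-1) = 40.

40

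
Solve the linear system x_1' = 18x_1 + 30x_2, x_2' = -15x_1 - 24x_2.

Coefficient matrix A = [[18, 30], [-15, -24]].
Characteristic polynomial det(A - λI) = λ^2 + 6λ + 18 = 0.
Eigenvalues λ = -3 ± 3i (complex conjugate pair).
For λ=-3+3i: an eigenvector is (-3,2) - i(-1,1) = (-3 + i, 2 - i).
A real fundamental pair from Re and Im of e^((-3+3i)t)v: X_1 = e^(-3t)(cos(3t)·(-3,2) + sin(3t)·(-1,1)), X_2 = e^(-3t)(sin(3t)·(-3,2) - cos(3t)·(-1,1)).
General solution: K_1X_1 + K_2X_2.

x_1(t) = -K_1e^(-3t)sin(3t) - 3K_1e^(-3t)cos(3t) - 3K_2e^(-3t)sin(3t) + K_2e^(-3t)cos(3t), x_2(t) = K_1e^(-3t)sin(3t) + 2K_1e^(-3t)cos(3t) + 2K_2e^(-3t)sin(3t) - K_2e^(-3t)cos(3t)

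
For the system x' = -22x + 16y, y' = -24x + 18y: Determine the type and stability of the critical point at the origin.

A = [[-22,16],[-24,18]]; det(A-λI) = λ^2 + 4λ - 12.
λ = 2, -6: opposite signs.

saddle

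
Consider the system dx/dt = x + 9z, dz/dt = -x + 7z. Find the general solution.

x(t) = 3K_1e^(4t) + 3K_2te^(4t) + 2K_2e^(4t), z(t) = K_1e^(4t) + K_2te^(4t) + K_2e^(4t)

Coefficient matrix A = [[1, 9], [-1, 7]].
Characteristic polynomial det(A - λI) = λ^2 - 8λ + 16 = 0.
Single eigenvalue λ = 4 with algebraic multiplicity 2.
Eigenvector v = (3,1); generalized eigenvector w with (A-λI)w=v is (2,1).
General solution: e^(4t)[K_1·v + K_2·(t·v + w)].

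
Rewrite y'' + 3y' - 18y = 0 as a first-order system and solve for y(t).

y(t) = c_1e^(3t) + c_2e^(-6t)

Let x_1 = y, x_2 = y'. Then x_1' = x_2 and x_2' = 18x_1 - 3x_2.
A = [[0,1],[18,-3]]; det(A-λI) = λ^2 + 3λ - 18.
Eigenvalues λ = 3, -6 with eigenvectors (1,3), (1,-6).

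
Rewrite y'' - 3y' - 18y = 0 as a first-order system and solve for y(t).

Let x_1 = y, x_2 = y'. Then x_1' = x_2 and x_2' = 18x_1 + 3x_2.
A = [[0,1],[18,3]]; det(A-λI) = λ^2 - 3λ - 18.
Eigenvalues λ = -3, 6 with eigenvectors (1,-3), (1,6).

y(t) = K_1e^(-3t) + K_2e^(6t)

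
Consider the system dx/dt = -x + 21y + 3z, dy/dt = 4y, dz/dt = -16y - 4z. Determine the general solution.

Coefficient matrix A = [[-1, 21, 3], [0, 4, 0], [0, -16, -4]].
det(A - λI) = 0 gives eigenvalues λ = -4, 4, -1.
For λ=-4: eigenvector (-1,0,1).
For λ=4: eigenvector (3,1,-2).
For λ=-1: eigenvector (1,0,0).
General solution: c_1e^(-4t)(-1,0,1) + c_2e^(4t)(3,1,-2) + c_3e^(-t)(1,0,0).

x(t) = -c_1e^(-4t) + 3c_2e^(4t) + c_3e^(-t), y(t) = c_2e^(4t), z(t) = c_1e^(-4t) - 2c_2e^(4t)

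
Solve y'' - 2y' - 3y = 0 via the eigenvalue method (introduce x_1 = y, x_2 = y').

Let x_1 = y, x_2 = y'. Then x_1' = x_2 and x_2' = 3x_1 + 2x_2.
A = [[0,1],[3,2]]; det(A-λI) = λ^2 - 2λ - 3.
Eigenvalues λ = -1, 3 with eigenvectors (1,-1), (1,3).

y(t) = K_1e^(-t) + K_2e^(3t)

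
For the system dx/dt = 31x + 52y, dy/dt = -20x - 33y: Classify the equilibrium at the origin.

A = [[31,52],[-20,-33]]; det(A-λI) = λ^2 + 2λ + 17.
λ = -1 ± 4i: negative real part.

stable spiral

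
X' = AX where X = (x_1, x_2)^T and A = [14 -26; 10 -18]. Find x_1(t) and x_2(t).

x_1(t) = -3K_1e^(-2t)sin(2t) - 2K_1e^(-2t)cos(2t) - 2K_2e^(-2t)sin(2t) + 3K_2e^(-2t)cos(2t), x_2(t) = -2K_1e^(-2t)sin(2t) - K_1e^(-2t)cos(2t) - K_2e^(-2t)sin(2t) + 2K_2e^(-2t)cos(2t)

Coefficient matrix A = [[14, -26], [10, -18]].
Characteristic polynomial det(A - λI) = λ^2 + 4λ + 8 = 0.
Eigenvalues λ = -2 ± 2i (complex conjugate pair).
For λ=-2+2i: an eigenvector is (-2,-1) - i(-3,-2) = (-2 + 3i, -1 + 2i).
A real fundamental pair from Re and Im of e^((-2+2i)t)v: X_1 = e^(-2t)(cos(2t)·(-2,-1) + sin(2t)·(-3,-2)), X_2 = e^(-2t)(sin(2t)·(-2,-1) - cos(2t)·(-3,-2)).
General solution: K_1X_1 + K_2X_2.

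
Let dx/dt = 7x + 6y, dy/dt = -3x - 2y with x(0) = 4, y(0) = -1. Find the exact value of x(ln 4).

A = [[7,6],[-3,-2]]; eigenvalues λ = 1, 4.
Eigenvectors: (1,-1) for λ=1, (-2,1) for λ=4.
From the initial condition, c_1 = -2, c_2 = -3.
x(ln 4) = (-2)(4^1)(1) + (-3)(4^4)(-2) = 1528.

1528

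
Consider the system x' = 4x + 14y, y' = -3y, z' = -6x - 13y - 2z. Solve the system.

Coefficient matrix A = [[4, 14, 0], [0, -3, 0], [-6, -13, -2]].
det(A - λI) = 0 gives eigenvalues λ = 4, -3, -2.
For λ=4: eigenvector (1,0,-1).
For λ=-3: eigenvector (-2,1,1).
For λ=-2: eigenvector (0,0,1).
General solution: K_1e^(4t)(1,0,-1) + K_2e^(-3t)(-2,1,1) + K_3e^(-2t)(0,0,1).

x(t) = K_1e^(4t) - 2K_2e^(-3t), y(t) = K_2e^(-3t), z(t) = -K_1e^(4t) + K_2e^(-3t) + K_3e^(-2t)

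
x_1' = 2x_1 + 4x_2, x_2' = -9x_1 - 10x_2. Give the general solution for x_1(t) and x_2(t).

x_1(t) = -2c_1e^(-4t) - 2c_2te^(-4t) - c_2e^(-4t), x_2(t) = 3c_1e^(-4t) + 3c_2te^(-4t) + c_2e^(-4t)

Coefficient matrix A = [[2, 4], [-9, -10]].
Characteristic polynomial det(A - λI) = λ^2 + 8λ + 16 = 0.
Single eigenvalue λ = -4 with algebraic multiplicity 2.
Eigenvector v = (-2,3); generalized eigenvector w with (A-λI)w=v is (-1,1).
General solution: e^(-4t)[c_1·v + c_2·(t·v + w)].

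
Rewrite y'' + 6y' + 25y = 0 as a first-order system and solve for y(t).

Let x_1 = y, x_2 = y'. Then x_1' = x_2 and x_2' = -25x_1 - 6x_2.
A = [[0,1],[-25,-6]]; det(A-λI) = λ^2 + 6λ + 25.
Eigenvalues λ = -3 ± 4i.

y(t) = C_1e^(-3t)cos(4t) + C_2e^(-3t)sin(4t)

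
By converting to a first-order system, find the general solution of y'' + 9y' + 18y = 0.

Let x_1 = y, x_2 = y'. Then x_1' = x_2 and x_2' = -18x_1 - 9x_2.
A = [[0,1],[-18,-9]]; det(A-λI) = λ^2 + 9λ + 18.
Eigenvalues λ = -3, -6 with eigenvectors (1,-3), (1,-6).

y(t) = C_1e^(-3t) + C_2e^(-6t)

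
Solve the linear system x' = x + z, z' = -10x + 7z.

Coefficient matrix A = [[1, 1], [-10, 7]].
Characteristic polynomial det(A - λI) = λ^2 - 8λ + 17 = 0.
Eigenvalues λ = 4 ± i (complex conjugate pair).
For λ=4+i: an eigenvector is (-1,-3) - i(0,1) = (-1, -3 - i).
A real fundamental pair from Re and Im of e^((4+i)t)v: X_1 = e^(4t)(cos(t)·(-1,-3) + sin(t)·(0,1)), X_2 = e^(4t)(sin(t)·(-1,-3) - cos(t)·(0,1)).
General solution: c_1X_1 + c_2X_2.

x(t) = -c_1e^(4t)cos(t) - c_2e^(4t)sin(t), z(t) = c_1e^(4t)sin(t) - 3c_1e^(4t)cos(t) - 3c_2e^(4t)sin(t) - c_2e^(4t)cos(t)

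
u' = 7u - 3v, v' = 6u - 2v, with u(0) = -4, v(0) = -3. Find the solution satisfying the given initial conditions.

Coefficient matrix A = [[7, -3], [6, -2]].
Characteristic polynomial det(A - λI) = λ^2 - 5λ + 4 = 0.
Eigenvalues λ = 4, 1.
For λ=4: (A-λI) row 1 is [3, -3], so an eigenvector is (-1, -1).
For λ=1: (A-λI) row 1 is [6, -3], so an eigenvector is (-1, -2).
General solution: c_1e^(4t)(-1,-1) + c_2e^(t)(-1,-2).
Applying u(0)=-4, v(0)=-3 gives c_1=5, c_2=-1.

u(t) = -5e^(4t) + e^(t), v(t) = -5e^(4t) + 2e^(t)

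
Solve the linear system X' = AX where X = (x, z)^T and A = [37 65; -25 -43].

Coefficient matrix A = [[37, 65], [-25, -43]].
Characteristic polynomial det(A - λI) = λ^2 + 6λ + 34 = 0.
Eigenvalues λ = -3 ± 5i (complex conjugate pair).
For λ=-3+5i: an eigenvector is (3,-2) - i(-2,1) = (3 + 2i, -2 - i).
A real fundamental pair from Re and Im of e^((-3+5i)t)v: X_1 = e^(-3t)(cos(5t)·(3,-2) + sin(5t)·(-2,1)), X_2 = e^(-3t)(sin(5t)·(3,-2) - cos(5t)·(-2,1)).
General solution: C_1X_1 + C_2X_2.

x(t) = -2C_1e^(-3t)sin(5t) + 3C_1e^(-3t)cos(5t) + 3C_2e^(-3t)sin(5t) + 2C_2e^(-3t)cos(5t), z(t) = C_1e^(-3t)sin(5t) - 2C_1e^(-3t)cos(5t) - 2C_2e^(-3t)sin(5t) - C_2e^(-3t)cos(5t)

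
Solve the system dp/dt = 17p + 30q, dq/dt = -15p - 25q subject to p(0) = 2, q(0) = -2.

p(t) = -6e^(-4t)sin(3t) + 2e^(-4t)cos(3t), q(t) = 4e^(-4t)sin(3t) - 2e^(-4t)cos(3t)

Coefficient matrix A = [[17, 30], [-15, -25]].
Characteristic polynomial det(A - λI) = λ^2 + 8λ + 25 = 0.
Eigenvalues λ = -4 ± 3i (complex conjugate pair).
For λ=-4+3i: an eigenvector is (-1,1) - i(3,-2) = (-1 - 3i, 1 + 2i).
A real fundamental pair from Re and Im of e^((-4+3i)t)v: X_1 = e^(-4t)(cos(3t)·(-1,1) + sin(3t)·(3,-2)), X_2 = e^(-4t)(sin(3t)·(-1,1) - cos(3t)·(3,-2)).
General solution: K_1X_1 + K_2X_2.
Applying p(0)=2, q(0)=-2 gives K_1=-2, K_2=0.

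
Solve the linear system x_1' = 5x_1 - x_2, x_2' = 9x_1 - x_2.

x_1(t) = K_1e^(2t) + K_2te^(2t) + K_2e^(2t), x_2(t) = 3K_1e^(2t) + 3K_2te^(2t) + 2K_2e^(2t)

Coefficient matrix A = [[5, -1], [9, -1]].
Characteristic polynomial det(A - λI) = λ^2 - 4λ + 4 = 0.
Single eigenvalue λ = 2 with algebraic multiplicity 2.
Eigenvector v = (1,3); generalized eigenvector w with (A-λI)w=v is (1,2).
General solution: e^(2t)[K_1·v + K_2·(t·v + w)].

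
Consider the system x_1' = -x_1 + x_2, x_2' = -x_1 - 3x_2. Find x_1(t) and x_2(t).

x_1(t) = c_1e^(-2t) + c_2te^(-2t) + c_2e^(-2t), x_2(t) = -c_1e^(-2t) - c_2te^(-2t)

Coefficient matrix A = [[-1, 1], [-1, -3]].
Characteristic polynomial det(A - λI) = λ^2 + 4λ + 4 = 0.
Single eigenvalue λ = -2 with algebraic multiplicity 2.
Eigenvector v = (1,-1); generalized eigenvector w with (A-λI)w=v is (1,0).
General solution: e^(-2t)[c_1·v + c_2·(t·v + w)].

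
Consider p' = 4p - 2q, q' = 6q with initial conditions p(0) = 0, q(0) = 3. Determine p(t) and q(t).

Coefficient matrix A = [[4, -2], [0, 6]].
Characteristic polynomial det(A - λI) = λ^2 - 10λ + 24 = 0.
Eigenvalues λ = 6, 4.
For λ=6: (A-λI) row 1 is [-2, -2], so an eigenvector is (1, -1).
For λ=4: (A-λI) row 1 is [0, -2], so an eigenvector is (1, 0).
General solution: C_1e^(6t)(1,-1) + C_2e^(4t)(1,0).
Applying p(0)=0, q(0)=3 gives C_1=-3, C_2=3.

p(t) = -3e^(6t) + 3e^(4t), q(t) = 3e^(6t)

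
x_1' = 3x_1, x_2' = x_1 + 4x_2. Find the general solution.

x_1(t) = -C_1e^(3t), x_2(t) = C_1e^(3t) + C_2e^(4t)

Coefficient matrix A = [[3, 0], [1, 4]].
Characteristic polynomial det(A - λI) = λ^2 - 7λ + 12 = 0.
Eigenvalues λ = 3, 4.
For λ=3: (A-λI) row 2 is [1, 1], so an eigenvector is (-1, 1).
For λ=4: (A-λI) row 1 is [-1, 0], so an eigenvector is (0, 1).
General solution: C_1e^(3t)(-1,1) + C_2e^(4t)(0,1).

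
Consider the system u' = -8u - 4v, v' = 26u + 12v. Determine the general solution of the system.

Coefficient matrix A = [[-8, -4], [26, 12]].
Characteristic polynomial det(A - λI) = λ^2 - 4λ + 8 = 0.
Eigenvalues λ = 2 ± 2i (complex conjugate pair).
For λ=2+2i: an eigenvector is (-1,2) - i(1,-3) = (-1 - i, 2 + 3i).
A real fundamental pair from Re and Im of e^((2+2i)t)v: X_1 = e^(2t)(cos(2t)·(-1,2) + sin(2t)·(1,-3)), X_2 = e^(2t)(sin(2t)·(-1,2) - cos(2t)·(1,-3)).
General solution: K_1X_1 + K_2X_2.

u(t) = K_1e^(2t)sin(2t) - K_1e^(2t)cos(2t) - K_2e^(2t)sin(2t) - K_2e^(2t)cos(2t), v(t) = -3K_1e^(2t)sin(2t) + 2K_1e^(2t)cos(2t) + 2K_2e^(2t)sin(2t) + 3K_2e^(2t)cos(2t)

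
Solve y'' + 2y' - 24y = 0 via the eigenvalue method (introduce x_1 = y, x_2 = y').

Let x_1 = y, x_2 = y'. Then x_1' = x_2 and x_2' = 24x_1 - 2x_2.
A = [[0,1],[24,-2]]; det(A-λI) = λ^2 + 2λ - 24.
Eigenvalues λ = -6, 4 with eigenvectors (1,-6), (1,4).

y(t) = C_1e^(-6t) + C_2e^(4t)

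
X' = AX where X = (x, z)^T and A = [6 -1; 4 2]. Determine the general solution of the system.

Coefficient matrix A = [[6, -1], [4, 2]].
Characteristic polynomial det(A - λI) = λ^2 - 8λ + 16 = 0.
Single eigenvalue λ = 4 with algebraic multiplicity 2.
Eigenvector v = (1,2); generalized eigenvector w with (A-λI)w=v is (-1,-3).
General solution: e^(4t)[K_1·v + K_2·(t·v + w)].

x(t) = K_1e^(4t) + K_2te^(4t) - K_2e^(4t), z(t) = 2K_1e^(4t) + 2K_2te^(4t) - 3K_2e^(4t)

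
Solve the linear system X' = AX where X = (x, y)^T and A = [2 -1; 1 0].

x(t) = -K_1e^(t) - K_2te^(t) + 2K_2e^(t), y(t) = -K_1e^(t) - K_2te^(t) + 3K_2e^(t)

Coefficient matrix A = [[2, -1], [1, 0]].
Characteristic polynomial det(A - λI) = λ^2 - 2λ + 1 = 0.
Single eigenvalue λ = 1 with algebraic multiplicity 2.
Eigenvector v = (-1,-1); generalized eigenvector w with (A-λI)w=v is (2,3).
General solution: e^(t)[K_1·v + K_2·(t·v + w)].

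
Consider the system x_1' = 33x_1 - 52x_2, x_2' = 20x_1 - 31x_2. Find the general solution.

x_1(t) = 3K_1e^(t)sin(4t) + 2K_1e^(t)cos(4t) + 2K_2e^(t)sin(4t) - 3K_2e^(t)cos(4t), x_2(t) = 2K_1e^(t)sin(4t) + K_1e^(t)cos(4t) + K_2e^(t)sin(4t) - 2K_2e^(t)cos(4t)

Coefficient matrix A = [[33, -52], [20, -31]].
Characteristic polynomial det(A - λI) = λ^2 - 2λ + 17 = 0.
Eigenvalues λ = 1 ± 4i (complex conjugate pair).
For λ=1+4i: an eigenvector is (2,1) - i(3,2) = (2 - 3i, 1 - 2i).
A real fundamental pair from Re and Im of e^((1+4i)t)v: X_1 = e^(t)(cos(4t)·(2,1) + sin(4t)·(3,2)), X_2 = e^(t)(sin(4t)·(2,1) - cos(4t)·(3,2)).
General solution: K_1X_1 + K_2X_2.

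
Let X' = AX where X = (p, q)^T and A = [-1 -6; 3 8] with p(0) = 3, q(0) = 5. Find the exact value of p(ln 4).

A = [[-1,-6],[3,8]]; eigenvalues λ = 2, 5.
Eigenvectors: (-2,1) for λ=2, (1,-1) for λ=5.
From the initial condition, c_1 = -8, c_2 = -13.
p(ln 4) = (-8)(4^2)(-2) + (-13)(4^5)(1) = -13056.

-13056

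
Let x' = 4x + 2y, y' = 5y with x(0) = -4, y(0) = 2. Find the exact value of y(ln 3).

A = [[4,2],[0,5]]; eigenvalues λ = 5, 4.
Eigenvectors: (-2,-1) for λ=5, (-1,0) for λ=4.
From the initial condition, c_1 = -2, c_2 = 8.
y(ln 3) = (-2)(3^5)(-1) + (8)(3^4)(0) = 486.

486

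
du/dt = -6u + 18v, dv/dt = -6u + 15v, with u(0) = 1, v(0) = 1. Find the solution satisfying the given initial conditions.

u(t) = 3e^(6t) - 2e^(3t), v(t) = 2e^(6t) - e^(3t)

Coefficient matrix A = [[-6, 18], [-6, 15]].
Characteristic polynomial det(A - λI) = λ^2 - 9λ + 18 = 0.
Eigenvalues λ = 3, 6.
For λ=3: (A-λI) row 1 is [-9, 18], so an eigenvector is (-2, -1).
For λ=6: (A-λI) row 1 is [-12, 18], so an eigenvector is (-3, -2).
General solution: C_1e^(3t)(-2,-1) + C_2e^(6t)(-3,-2).
Applying u(0)=1, v(0)=1 gives C_1=1, C_2=-1.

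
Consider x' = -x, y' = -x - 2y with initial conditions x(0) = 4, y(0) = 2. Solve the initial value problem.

x(t) = 4e^(-t), y(t) = -4e^(-t) + 6e^(-2t)

Coefficient matrix A = [[-1, 0], [-1, -2]].
Characteristic polynomial det(A - λI) = λ^2 + 3λ + 2 = 0.
Eigenvalues λ = -2, -1.
For λ=-2: (A-λI) row 1 is [1, 0], so an eigenvector is (0, -1).
For λ=-1: (A-λI) row 2 is [-1, -1], so an eigenvector is (-1, 1).
General solution: K_1e^(-2t)(0,-1) + K_2e^(-t)(-1,1).
Applying x(0)=4, y(0)=2 gives K_1=-6, K_2=-4.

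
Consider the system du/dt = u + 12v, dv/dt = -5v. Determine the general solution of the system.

Coefficient matrix A = [[1, 12], [0, -5]].
Characteristic polynomial det(A - λI) = λ^2 + 4λ - 5 = 0.
Eigenvalues λ = 1, -5.
For λ=1: (A-λI) row 1 is [0, 12], so an eigenvector is (1, 0).
For λ=-5: (A-λI) row 1 is [6, 12], so an eigenvector is (2, -1).
General solution: c_1e^(t)(1,0) + c_2e^(-5t)(2,-1).

u(t) = c_1e^(t) + 2c_2e^(-5t), v(t) = -c_2e^(-5t)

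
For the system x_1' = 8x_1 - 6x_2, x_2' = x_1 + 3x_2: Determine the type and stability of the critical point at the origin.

unstable node

A = [[8,-6],[1,3]]; det(A-λI) = λ^2 - 11λ + 30.
λ = 6, 5: both positive.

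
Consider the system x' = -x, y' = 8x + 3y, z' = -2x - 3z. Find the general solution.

Coefficient matrix A = [[-1, 0, 0], [8, 3, 0], [-2, 0, -3]].
det(A - λI) = 0 gives eigenvalues λ = -3, 3, -1.
For λ=-3: eigenvector (0,0,1).
For λ=3: eigenvector (0,1,0).
For λ=-1: eigenvector (1,-2,-1).
General solution: K_1e^(-3t)(0,0,1) + K_2e^(3t)(0,1,0) + K_3e^(-t)(1,-2,-1).

x(t) = K_3e^(-t), y(t) = K_2e^(3t) - 2K_3e^(-t), z(t) = K_1e^(-3t) - K_3e^(-t)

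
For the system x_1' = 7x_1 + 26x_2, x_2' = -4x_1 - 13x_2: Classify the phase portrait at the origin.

stable spiral

A = [[7,26],[-4,-13]]; det(A-λI) = λ^2 + 6λ + 13.
λ = -3 ± 2i: negative real part.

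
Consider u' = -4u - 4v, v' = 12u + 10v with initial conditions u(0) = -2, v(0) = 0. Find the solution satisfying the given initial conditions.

Coefficient matrix A = [[-4, -4], [12, 10]].
Characteristic polynomial det(A - λI) = λ^2 - 6λ + 8 = 0.
Eigenvalues λ = 2, 4.
For λ=2: (A-λI) row 1 is [-6, -4], so an eigenvector is (2, -3).
For λ=4: (A-λI) row 1 is [-8, -4], so an eigenvector is (1, -2).
General solution: C_1e^(2t)(2,-3) + C_2e^(4t)(1,-2).
Applying u(0)=-2, v(0)=0 gives C_1=-4, C_2=6.

u(t) = 6e^(4t) - 8e^(2t), v(t) = -12e^(4t) + 12e^(2t)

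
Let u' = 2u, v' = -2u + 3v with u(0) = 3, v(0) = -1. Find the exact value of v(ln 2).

A = [[2,0],[-2,3]]; eigenvalues λ = 2, 3.
Eigenvectors: (1,2) for λ=2, (0,-1) for λ=3.
From the initial condition, c_1 = 3, c_2 = 7.
v(ln 2) = (3)(2^2)(2) + (7)(2^3)(-1) = -32.

-32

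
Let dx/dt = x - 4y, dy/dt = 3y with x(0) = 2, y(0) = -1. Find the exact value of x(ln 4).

128

A = [[1,-4],[0,3]]; eigenvalues λ = 1, 3.
Eigenvectors: (1,0) for λ=1, (2,-1) for λ=3.
From the initial condition, c_1 = 0, c_2 = 1.
x(ln 4) = (0)(4^1)(1) + (1)(4^3)(2) = 128.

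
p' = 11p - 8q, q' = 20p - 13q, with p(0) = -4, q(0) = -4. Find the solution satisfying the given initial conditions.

Coefficient matrix A = [[11, -8], [20, -13]].
Characteristic polynomial det(A - λI) = λ^2 + 2λ + 17 = 0.
Eigenvalues λ = -1 ± 4i (complex conjugate pair).
For λ=-1+4i: an eigenvector is (1,1) - i(1,2) = (1 - i, 1 - 2i).
A real fundamental pair from Re and Im of e^((-1+4i)t)v: X_1 = e^(-t)(cos(4t)·(1,1) + sin(4t)·(1,2)), X_2 = e^(-t)(sin(4t)·(1,1) - cos(4t)·(1,2)).
General solution: c_1X_1 + c_2X_2.
Applying p(0)=-4, q(0)=-4 gives c_1=-4, c_2=0.

p(t) = -4e^(-t)sin(4t) - 4e^(-t)cos(4t), q(t) = -8e^(-t)sin(4t) - 4e^(-t)cos(4t)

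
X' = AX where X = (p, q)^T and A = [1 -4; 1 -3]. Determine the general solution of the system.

Coefficient matrix A = [[1, -4], [1, -3]].
Characteristic polynomial det(A - λI) = λ^2 + 2λ + 1 = 0.
Single eigenvalue λ = -1 with algebraic multiplicity 2.
Eigenvector v = (2,1); generalized eigenvector w with (A-λI)w=v is (-3,-2).
General solution: e^(-t)[K_1·v + K_2·(t·v + w)].

p(t) = 2K_1e^(-t) + 2K_2te^(-t) - 3K_2e^(-t), q(t) = K_1e^(-t) + K_2te^(-t) - 2K_2e^(-t)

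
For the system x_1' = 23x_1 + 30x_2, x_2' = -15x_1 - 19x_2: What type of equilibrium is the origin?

unstable spiral

A = [[23,30],[-15,-19]]; det(A-λI) = λ^2 - 4λ + 13.
λ = 2 ± 3i: positive real part.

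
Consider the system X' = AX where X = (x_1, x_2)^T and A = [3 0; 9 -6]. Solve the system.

Coefficient matrix A = [[3, 0], [9, -6]].
Characteristic polynomial det(A - λI) = λ^2 + 3λ - 18 = 0.
Eigenvalues λ = -6, 3.
For λ=-6: (A-λI) row 1 is [9, 0], so an eigenvector is (0, -1).
For λ=3: (A-λI) row 2 is [9, -9], so an eigenvector is (1, 1).
General solution: C_1e^(-6t)(0,-1) + C_2e^(3t)(1,1).

x_1(t) = C_2e^(3t), x_2(t) = -C_1e^(-6t) + C_2e^(3t)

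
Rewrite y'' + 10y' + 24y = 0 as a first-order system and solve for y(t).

Let x_1 = y, x_2 = y'. Then x_1' = x_2 and x_2' = -24x_1 - 10x_2.
A = [[0,1],[-24,-10]]; det(A-λI) = λ^2 + 10λ + 24.
Eigenvalues λ = -4, -6 with eigenvectors (1,-4), (1,-6).

y(t) = K_1e^(-4t) + K_2e^(-6t)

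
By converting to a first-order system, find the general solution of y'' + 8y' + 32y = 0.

y(t) = K_1e^(-4t)cos(4t) + K_2e^(-4t)sin(4t)

Let x_1 = y, x_2 = y'. Then x_1' = x_2 and x_2' = -32x_1 - 8x_2.
A = [[0,1],[-32,-8]]; det(A-λI) = λ^2 + 8λ + 32.
Eigenvalues λ = -4 ± 4i.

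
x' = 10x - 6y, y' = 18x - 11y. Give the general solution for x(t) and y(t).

Coefficient matrix A = [[10, -6], [18, -11]].
Characteristic polynomial det(A - λI) = λ^2 + λ - 2 = 0.
Eigenvalues λ = -2, 1.
For λ=-2: (A-λI) row 1 is [12, -6], so an eigenvector is (-1, -2).
For λ=1: (A-λI) row 1 is [9, -6], so an eigenvector is (2, 3).
General solution: C_1e^(-2t)(-1,-2) + C_2e^(t)(2,3).

x(t) = -C_1e^(-2t) + 2C_2e^(t), y(t) = -2C_1e^(-2t) + 3C_2e^(t)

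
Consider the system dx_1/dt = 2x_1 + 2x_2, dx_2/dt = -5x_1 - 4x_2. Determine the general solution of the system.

Coefficient matrix A = [[2, 2], [-5, -4]].
Characteristic polynomial det(A - λI) = λ^2 + 2λ + 2 = 0.
Eigenvalues λ = -1 ± i (complex conjugate pair).
For λ=-1+i: an eigenvector is (-1,1) - i(-1,2) = (-1 + i, 1 - 2i).
A real fundamental pair from Re and Im of e^((-1+i)t)v: X_1 = e^(-t)(cos(t)·(-1,1) + sin(t)·(-1,2)), X_2 = e^(-t)(sin(t)·(-1,1) - cos(t)·(-1,2)).
General solution: c_1X_1 + c_2X_2.

x_1(t) = -c_1e^(-t)sin(t) - c_1e^(-t)cos(t) - c_2e^(-t)sin(t) + c_2e^(-t)cos(t), x_2(t) = 2c_1e^(-t)sin(t) + c_1e^(-t)cos(t) + c_2e^(-t)sin(t) - 2c_2e^(-t)cos(t)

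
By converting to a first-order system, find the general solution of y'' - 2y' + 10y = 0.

y(t) = c_1e^(t)cos(3t) + c_2e^(t)sin(3t)

Let x_1 = y, x_2 = y'. Then x_1' = x_2 and x_2' = -10x_1 + 2x_2.
A = [[0,1],[-10,2]]; det(A-λI) = λ^2 - 2λ + 10.
Eigenvalues λ = 1 ± 3i.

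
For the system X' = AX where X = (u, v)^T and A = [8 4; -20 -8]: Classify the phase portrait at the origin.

A = [[8,4],[-20,-8]]; det(A-λI) = λ^2 + 16.
λ = 0 ± 4i: zero real part.

center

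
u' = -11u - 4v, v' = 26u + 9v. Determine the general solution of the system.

Coefficient matrix A = [[-11, -4], [26, 9]].
Characteristic polynomial det(A - λI) = λ^2 + 2λ + 5 = 0.
Eigenvalues λ = -1 ± 2i (complex conjugate pair).
For λ=-1+2i: an eigenvector is (1,-2) - i(-1,3) = (1 + i, -2 - 3i).
A real fundamental pair from Re and Im of e^((-1+2i)t)v: X_1 = e^(-t)(cos(2t)·(1,-2) + sin(2t)·(-1,3)), X_2 = e^(-t)(sin(2t)·(1,-2) - cos(2t)·(-1,3)).
General solution: C_1X_1 + C_2X_2.

u(t) = -C_1e^(-t)sin(2t) + C_1e^(-t)cos(2t) + C_2e^(-t)sin(2t) + C_2e^(-t)cos(2t), v(t) = 3C_1e^(-t)sin(2t) - 2C_1e^(-t)cos(2t) - 2C_2e^(-t)sin(2t) - 3C_2e^(-t)cos(2t)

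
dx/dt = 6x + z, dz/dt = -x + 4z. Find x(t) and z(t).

x(t) = -c_1e^(5t) - c_2te^(5t) + c_2e^(5t), z(t) = c_1e^(5t) + c_2te^(5t) - 2c_2e^(5t)

Coefficient matrix A = [[6, 1], [-1, 4]].
Characteristic polynomial det(A - λI) = λ^2 - 10λ + 25 = 0.
Single eigenvalue λ = 5 with algebraic multiplicity 2.
Eigenvector v = (-1,1); generalized eigenvector w with (A-λI)w=v is (1,-2).
General solution: e^(5t)[c_1·v + c_2·(t·v + w)].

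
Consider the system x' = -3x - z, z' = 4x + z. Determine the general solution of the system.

Coefficient matrix A = [[-3, -1], [4, 1]].
Characteristic polynomial det(A - λI) = λ^2 + 2λ + 1 = 0.
Single eigenvalue λ = -1 with algebraic multiplicity 2.
Eigenvector v = (-1,2); generalized eigenvector w with (A-λI)w=v is (1,-1).
General solution: e^(-t)[c_1·v + c_2·(t·v + w)].

x(t) = -c_1e^(-t) - c_2te^(-t) + c_2e^(-t), z(t) = 2c_1e^(-t) + 2c_2te^(-t) - c_2e^(-t)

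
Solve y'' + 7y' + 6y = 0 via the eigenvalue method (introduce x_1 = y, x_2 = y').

y(t) = c_1e^(-t) + c_2e^(-6t)

Let x_1 = y, x_2 = y'. Then x_1' = x_2 and x_2' = -6x_1 - 7x_2.
A = [[0,1],[-6,-7]]; det(A-λI) = λ^2 + 7λ + 6.
Eigenvalues λ = -1, -6 with eigenvectors (1,-1), (1,-6).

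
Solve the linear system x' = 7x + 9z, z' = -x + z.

Coefficient matrix A = [[7, 9], [-1, 1]].
Characteristic polynomial det(A - λI) = λ^2 - 8λ + 16 = 0.
Single eigenvalue λ = 4 with algebraic multiplicity 2.
Eigenvector v = (3,-1); generalized eigenvector w with (A-λI)w=v is (-2,1).
General solution: e^(4t)[c_1·v + c_2·(t·v + w)].

x(t) = 3c_1e^(4t) + 3c_2te^(4t) - 2c_2e^(4t), z(t) = -c_1e^(4t) - c_2te^(4t) + c_2e^(4t)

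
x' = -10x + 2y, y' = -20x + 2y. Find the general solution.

x(t) = -c_1e^(-4t)sin(2t) + c_2e^(-4t)cos(2t), y(t) = -3c_1e^(-4t)sin(2t) - c_1e^(-4t)cos(2t) - c_2e^(-4t)sin(2t) + 3c_2e^(-4t)cos(2t)

Coefficient matrix A = [[-10, 2], [-20, 2]].
Characteristic polynomial det(A - λI) = λ^2 + 8λ + 20 = 0.
Eigenvalues λ = -4 ± 2i (complex conjugate pair).
For λ=-4+2i: an eigenvector is (0,-1) - i(-1,-3) = (0 + i, -1 + 3i).
A real fundamental pair from Re and Im of e^((-4+2i)t)v: X_1 = e^(-4t)(cos(2t)·(0,-1) + sin(2t)·(-1,-3)), X_2 = e^(-4t)(sin(2t)·(0,-1) - cos(2t)·(-1,-3)).
General solution: c_1X_1 + c_2X_2.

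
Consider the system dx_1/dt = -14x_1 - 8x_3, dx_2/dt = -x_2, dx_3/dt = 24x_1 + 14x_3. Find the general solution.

x_1(t) = c_2e^(2t) + 2c_3e^(-2t), x_2(t) = c_1e^(-t), x_3(t) = -2c_2e^(2t) - 3c_3e^(-2t)

Coefficient matrix A = [[-14, 0, -8], [0, -1, 0], [24, 0, 14]].
det(A - λI) = 0 gives eigenvalues λ = -1, 2, -2.
For λ=-1: eigenvector (0,1,0).
For λ=2: eigenvector (1,0,-2).
For λ=-2: eigenvector (2,0,-3).
General solution: c_1e^(-t)(0,1,0) + c_2e^(2t)(1,0,-2) + c_3e^(-2t)(2,0,-3).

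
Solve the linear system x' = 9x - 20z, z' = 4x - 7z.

Coefficient matrix A = [[9, -20], [4, -7]].
Characteristic polynomial det(A - λI) = λ^2 - 2λ + 17 = 0.
Eigenvalues λ = 1 ± 4i (complex conjugate pair).
For λ=1+4i: an eigenvector is (-2,-1) - i(1,0) = (-2 - i, -1).
A real fundamental pair from Re and Im of e^((1+4i)t)v: X_1 = e^(t)(cos(4t)·(-2,-1) + sin(4t)·(1,0)), X_2 = e^(t)(sin(4t)·(-2,-1) - cos(4t)·(1,0)).
General solution: c_1X_1 + c_2X_2.

x(t) = c_1e^(t)sin(4t) - 2c_1e^(t)cos(4t) - 2c_2e^(t)sin(4t) - c_2e^(t)cos(4t), z(t) = -c_1e^(t)cos(4t) - c_2e^(t)sin(4t)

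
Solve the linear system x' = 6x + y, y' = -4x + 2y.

Coefficient matrix A = [[6, 1], [-4, 2]].
Characteristic polynomial det(A - λI) = λ^2 - 8λ + 16 = 0.
Single eigenvalue λ = 4 with algebraic multiplicity 2.
Eigenvector v = (-1,2); generalized eigenvector w with (A-λI)w=v is (1,-3).
General solution: e^(4t)[c_1·v + c_2·(t·v + w)].

x(t) = -c_1e^(4t) - c_2te^(4t) + c_2e^(4t), y(t) = 2c_1e^(4t) + 2c_2te^(4t) - 3c_2e^(4t)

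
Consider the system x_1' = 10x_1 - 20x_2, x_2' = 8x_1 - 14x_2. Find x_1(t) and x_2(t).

Coefficient matrix A = [[10, -20], [8, -14]].
Characteristic polynomial det(A - λI) = λ^2 + 4λ + 20 = 0.
Eigenvalues λ = -2 ± 4i (complex conjugate pair).
For λ=-2+4i: an eigenvector is (-2,-1) - i(-1,-1) = (-2 + i, -1 + i).
A real fundamental pair from Re and Im of e^((-2+4i)t)v: X_1 = e^(-2t)(cos(4t)·(-2,-1) + sin(4t)·(-1,-1)), X_2 = e^(-2t)(sin(4t)·(-2,-1) - cos(4t)·(-1,-1)).
General solution: K_1X_1 + K_2X_2.

x_1(t) = -K_1e^(-2t)sin(4t) - 2K_1e^(-2t)cos(4t) - 2K_2e^(-2t)sin(4t) + K_2e^(-2t)cos(4t), x_2(t) = -K_1e^(-2t)sin(4t) - K_1e^(-2t)cos(4t) - K_2e^(-2t)sin(4t) + K_2e^(-2t)cos(4t)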